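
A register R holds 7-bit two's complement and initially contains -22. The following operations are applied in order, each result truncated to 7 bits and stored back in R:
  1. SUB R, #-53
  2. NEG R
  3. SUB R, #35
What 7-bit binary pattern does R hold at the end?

Start: R = -22 = 1101010.
R = -22 − (-53) = 31 = 0011111
R = −(31) = -31 = 1100001
R = -31 − 35 = -66; wraps to 62 = 0111110

0111110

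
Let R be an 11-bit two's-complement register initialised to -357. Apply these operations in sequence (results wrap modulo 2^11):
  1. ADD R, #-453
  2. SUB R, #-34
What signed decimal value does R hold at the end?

Start: R = -357 = 11010011011.
R = -357 + (-453) = -810 = 10011010110
R = -810 − (-34) = -776 = 10011111000

-776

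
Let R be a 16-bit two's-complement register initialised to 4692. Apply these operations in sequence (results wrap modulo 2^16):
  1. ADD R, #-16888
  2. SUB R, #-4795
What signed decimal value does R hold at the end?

-7401

Start: R = 4692 = 0001001001010100.
R = 4692 + (-16888) = -12196 = 1101000001011100
R = -12196 − (-4795) = -7401 = 1110001100010111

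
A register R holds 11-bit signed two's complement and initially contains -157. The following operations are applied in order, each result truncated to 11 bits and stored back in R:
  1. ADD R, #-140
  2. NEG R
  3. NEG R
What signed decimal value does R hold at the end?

-297

Start: R = -157 = 11101100011.
R = -157 + (-140) = -297 = 11011010111
R = −(-297) = 297 = 00100101001
R = −(297) = -297 = 11011010111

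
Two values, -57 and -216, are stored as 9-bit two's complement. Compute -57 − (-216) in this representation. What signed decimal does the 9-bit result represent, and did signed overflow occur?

159; no overflow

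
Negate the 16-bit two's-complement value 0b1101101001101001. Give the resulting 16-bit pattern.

Invert: 0010010110010110. Add 1: 0010010110010111.
Check: 1101101001101001 = -9623, 0010010110010111 = 9623.

0010010110010111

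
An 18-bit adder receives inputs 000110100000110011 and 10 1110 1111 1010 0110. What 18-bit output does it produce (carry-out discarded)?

  000110100000110011
+ 101110111110100110
= 110101011111011001

110101011111011001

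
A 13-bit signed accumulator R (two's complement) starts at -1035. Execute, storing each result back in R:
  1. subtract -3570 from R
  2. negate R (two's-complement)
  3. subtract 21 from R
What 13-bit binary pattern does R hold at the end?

1011000000100

Start: R = -1035 = 1101111110101.
R = -1035 − (-3570) = 2535 = 0100111100111
R = −(2535) = -2535 = 1011000011001
R = -2535 − 21 = -2556 = 1011000000100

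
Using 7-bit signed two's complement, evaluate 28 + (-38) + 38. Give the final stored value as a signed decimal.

28 + (-38) = -10 (1110110)
-10 + 38 = 28 (0011100)

28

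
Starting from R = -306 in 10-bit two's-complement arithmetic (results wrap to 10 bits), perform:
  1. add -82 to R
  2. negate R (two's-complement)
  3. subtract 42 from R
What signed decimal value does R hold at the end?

346

Start: R = -306 = 1011001110.
R = -306 + (-82) = -388 = 1001111100
R = −(-388) = 388 = 0110000100
R = 388 − 42 = 346 = 0101011010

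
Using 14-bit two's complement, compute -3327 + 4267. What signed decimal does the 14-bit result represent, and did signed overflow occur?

-3327 → 11001100000001
4267 → 01000010101011
  11001100000001
+ 01000010101011
= 00001110101100  (discard carry-out 1)
Result 00001110101100: MSB = 0 → value 940.
Addends have opposite signs, so signed overflow cannot occur.

940; no overflow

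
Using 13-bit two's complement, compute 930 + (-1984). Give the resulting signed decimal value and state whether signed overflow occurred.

-1054; no overflow

930 → 0001110100010
-1984 → 1100001000000
  0001110100010
+ 1100001000000
= 1101111100010
Result 1101111100010: MSB = 1 → 7138 − 8192 = -1054.
Addends have opposite signs, so signed overflow cannot occur.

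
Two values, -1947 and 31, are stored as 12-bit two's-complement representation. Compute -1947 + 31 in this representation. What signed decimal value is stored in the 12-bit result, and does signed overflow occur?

-1916; no overflow

-1947 → 100001100101
31 → 000000011111
  100001100101
+ 000000011111
= 100010000100
Result 100010000100: MSB = 1 → 2180 − 4096 = -1916.
Addends have opposite signs, so signed overflow cannot occur.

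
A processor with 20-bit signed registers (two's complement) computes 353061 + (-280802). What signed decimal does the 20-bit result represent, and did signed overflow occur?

72259; no overflow

353061 → 01010110001100100101
-280802 → 10111011011100011110
  01010110001100100101
+ 10111011011100011110
= 00010001101001000011  (discard carry-out 1)
Result 00010001101001000011: MSB = 0 → value 72259.
Addends have opposite signs, so signed overflow cannot occur.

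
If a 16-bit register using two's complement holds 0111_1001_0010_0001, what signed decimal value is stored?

MSB is 0, so the value is non-negative: 0111100100100001 = 31009.

31009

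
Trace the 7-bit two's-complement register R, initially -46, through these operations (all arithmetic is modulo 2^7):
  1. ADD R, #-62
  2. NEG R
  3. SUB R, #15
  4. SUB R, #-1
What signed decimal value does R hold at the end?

-34

Start: R = -46 = 1010010.
R = -46 + (-62) = -108; wraps to 20 = 0010100
R = −(20) = -20 = 1101100
R = -20 − 15 = -35 = 1011101
R = -35 − (-1) = -34 = 1011110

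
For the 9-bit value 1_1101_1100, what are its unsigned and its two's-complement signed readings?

unsigned = 476, signed = -36

Unsigned: 111011100 = 476.
Signed: MSB=1 → 476 − 512 = -36.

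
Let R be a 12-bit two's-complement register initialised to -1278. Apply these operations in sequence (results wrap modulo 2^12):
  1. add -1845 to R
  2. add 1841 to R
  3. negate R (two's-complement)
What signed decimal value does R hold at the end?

Start: R = -1278 = 101100000010.
R = -1278 + (-1845) = -3123; wraps to 973 = 001111001101
R = 973 + 1841 = 2814; wraps to -1282 = 101011111110
R = −(-1282) = 1282 = 010100000010

1282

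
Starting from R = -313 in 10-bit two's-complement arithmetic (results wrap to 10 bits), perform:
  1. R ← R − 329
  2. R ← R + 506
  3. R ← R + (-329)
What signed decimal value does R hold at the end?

Start: R = -313 = 1011000111.
R = -313 − 329 = -642; wraps to 382 = 0101111110
R = 382 + 506 = 888; wraps to -136 = 1101111000
R = -136 + (-329) = -465 = 1000101111

-465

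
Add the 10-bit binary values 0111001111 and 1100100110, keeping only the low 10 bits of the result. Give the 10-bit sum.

0011110101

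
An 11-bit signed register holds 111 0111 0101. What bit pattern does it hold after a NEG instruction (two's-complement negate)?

00010001011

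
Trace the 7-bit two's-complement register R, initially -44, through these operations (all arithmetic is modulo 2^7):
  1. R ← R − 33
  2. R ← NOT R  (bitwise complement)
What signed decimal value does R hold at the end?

Start: R = -44 = 1010100.
R = -44 − 33 = -77; wraps to 51 = 0110011
R = NOT 0110011 = 1001100 = -52

-52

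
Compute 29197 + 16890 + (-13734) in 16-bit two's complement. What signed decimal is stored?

32353

29197 + 16890 = 46087 → wraps to -19449 (1011010000000111)
-19449 + (-13734) = -33183 → wraps to 32353 (0111111001100001)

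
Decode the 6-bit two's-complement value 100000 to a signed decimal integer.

-32

MSB is 1, so the value is negative.
Unsigned reading: 32. Subtract 2^6 = 64: 32 − 64 = -32.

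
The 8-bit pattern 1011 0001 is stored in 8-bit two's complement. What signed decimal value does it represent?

MSB is 1, so the value is negative.
Unsigned reading: 177. Subtract 2^8 = 256: 177 − 256 = -79.

-79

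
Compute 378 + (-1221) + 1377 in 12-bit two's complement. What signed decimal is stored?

378 + (-1221) = -843 (110010110101)
-843 + 1377 = 534 (001000010110)

534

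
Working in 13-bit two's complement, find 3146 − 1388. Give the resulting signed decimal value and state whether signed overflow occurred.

3146 → 0110001001010
1388 → 0010101101100
Subtract via negate-and-add: invert 0010101101100 + 1 = 1101010010100 (i.e. -1388).
  0110001001010
+ 1101010010100
= 0011011011110  (discard carry-out 1)
Result 0011011011110: MSB = 0 → value 1758.
Addends (after negating the subtrahend) have opposite signs, so signed overflow cannot occur.

1758; no overflow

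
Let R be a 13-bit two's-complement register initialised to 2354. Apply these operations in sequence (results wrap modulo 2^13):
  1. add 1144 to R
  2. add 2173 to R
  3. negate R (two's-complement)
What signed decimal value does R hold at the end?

Start: R = 2354 = 0100100110010.
R = 2354 + 1144 = 3498 = 0110110101010
R = 3498 + 2173 = 5671; wraps to -2521 = 1011000100111
R = −(-2521) = 2521 = 0100111011001

2521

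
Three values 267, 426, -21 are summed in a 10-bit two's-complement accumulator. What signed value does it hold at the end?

-352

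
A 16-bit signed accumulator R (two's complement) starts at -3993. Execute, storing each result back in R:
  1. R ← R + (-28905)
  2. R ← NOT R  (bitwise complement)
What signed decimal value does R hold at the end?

-32639

Start: R = -3993 = 1111000001100111.
R = -3993 + (-28905) = -32898; wraps to 32638 = 0111111101111110
R = NOT 0111111101111110 = 1000000010000001 = -32639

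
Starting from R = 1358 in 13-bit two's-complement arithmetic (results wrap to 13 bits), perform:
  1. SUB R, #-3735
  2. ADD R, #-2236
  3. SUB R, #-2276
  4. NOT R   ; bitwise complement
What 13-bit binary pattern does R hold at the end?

0101111110010

Start: R = 1358 = 0010101001110.
R = 1358 − (-3735) = 5093; wraps to -3099 = 1001111100101
R = -3099 + (-2236) = -5335; wraps to 2857 = 0101100101001
R = 2857 − (-2276) = 5133; wraps to -3059 = 1010000001101
R = NOT 1010000001101 = 0101111110010 = 3058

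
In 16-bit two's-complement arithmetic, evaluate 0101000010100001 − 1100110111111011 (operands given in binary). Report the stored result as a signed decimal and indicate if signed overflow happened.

0101000010100001 = 20641 (signed)
1100110111111011 = -12805 (signed)
Subtract via negate-and-add: invert 1100110111111011 + 1 = 0011001000000101 (i.e. 12805).
  0101000010100001
+ 0011001000000101
= 1000001010100110
Result 1000001010100110: MSB = 1 → 33446 − 65536 = -32090.
Both addends (after negating the subtrahend) are non-negative but the stored result is negative: signed overflow. The true value 20641 − (-12805) = 33446 lies outside [-32768, 32767].

-32090; overflow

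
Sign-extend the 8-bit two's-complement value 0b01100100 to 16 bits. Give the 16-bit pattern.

0000000001100100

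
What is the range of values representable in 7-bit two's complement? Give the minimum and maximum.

Minimum: −2^6 = -64.
Maximum: 2^6 − 1 = 63.

min = -64, max = 63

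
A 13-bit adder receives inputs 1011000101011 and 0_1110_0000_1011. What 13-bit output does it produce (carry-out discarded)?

  1011000101011
+ 0111000001011
= 0010000110110  (discard carry-out 1)

0010000110110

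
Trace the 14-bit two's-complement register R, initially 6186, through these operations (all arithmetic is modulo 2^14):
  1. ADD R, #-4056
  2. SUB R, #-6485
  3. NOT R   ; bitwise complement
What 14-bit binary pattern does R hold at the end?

Start: R = 6186 = 01100000101010.
R = 6186 + (-4056) = 2130 = 00100001010010
R = 2130 − (-6485) = 8615; wraps to -7769 = 10000110100111
R = NOT 10000110100111 = 01111001011000 = 7768

01111001011000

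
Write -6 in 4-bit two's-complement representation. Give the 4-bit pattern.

1010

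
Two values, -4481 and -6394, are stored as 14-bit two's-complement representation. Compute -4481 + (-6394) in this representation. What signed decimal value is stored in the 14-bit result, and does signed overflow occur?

-4481 → 10111001111111
-6394 → 10011100000110
  10111001111111
+ 10011100000110
= 01010110000101  (discard carry-out 1)
Result 01010110000101: MSB = 0 → value 5509.
Both addends are negative but the stored result is non-negative: signed overflow. The true value -4481 + (-6394) = -10875 lies outside [-8192, 8191].

5509; overflow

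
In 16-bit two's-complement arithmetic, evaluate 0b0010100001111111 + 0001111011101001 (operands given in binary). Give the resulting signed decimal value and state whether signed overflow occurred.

18280; no overflow

0b0010100001111111 → 0010100001111111 = 10367 (signed)
0001111011101001 = 7913 (signed)
  0010100001111111
+ 0001111011101001
= 0100011101101000
Result 0100011101101000: MSB = 0 → value 18280.
Both addends are non-negative and so is the stored result: no signed overflow.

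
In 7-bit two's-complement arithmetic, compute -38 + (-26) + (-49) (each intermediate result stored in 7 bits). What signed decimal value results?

15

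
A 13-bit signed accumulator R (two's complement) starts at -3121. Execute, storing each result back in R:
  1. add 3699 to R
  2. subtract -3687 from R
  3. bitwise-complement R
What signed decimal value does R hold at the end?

3926

Start: R = -3121 = 1001111001111.
R = -3121 + 3699 = 578 = 0001001000010
R = 578 − (-3687) = 4265; wraps to -3927 = 1000010101001
R = NOT 1000010101001 = 0111101010110 = 3926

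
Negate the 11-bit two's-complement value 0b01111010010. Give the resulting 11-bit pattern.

10000101110

Invert: 10000101101. Add 1: 10000101110.
Check: 01111010010 = 978, 10000101110 = -978.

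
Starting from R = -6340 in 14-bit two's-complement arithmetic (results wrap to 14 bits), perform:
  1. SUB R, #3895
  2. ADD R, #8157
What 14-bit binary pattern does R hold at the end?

11011111100010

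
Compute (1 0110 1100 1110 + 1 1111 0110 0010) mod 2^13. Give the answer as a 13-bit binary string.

  1011011001110
+ 1111101100010
= 1011000110000  (discard carry-out 1)

1011000110000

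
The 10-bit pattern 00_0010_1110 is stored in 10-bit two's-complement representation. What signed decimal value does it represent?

46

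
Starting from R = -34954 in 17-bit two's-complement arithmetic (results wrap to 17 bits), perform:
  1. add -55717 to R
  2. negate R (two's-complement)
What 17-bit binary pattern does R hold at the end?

10110001000101111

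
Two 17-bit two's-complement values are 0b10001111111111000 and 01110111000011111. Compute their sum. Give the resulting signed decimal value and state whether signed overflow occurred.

3607; no overflow

0b10001111111111000 → 10001111111111000 = -57352 (signed)
01110111000011111 = 60959 (signed)
  10001111111111000
+ 01110111000011111
= 00000111000010111  (discard carry-out 1)
Result 00000111000010111: MSB = 0 → value 3607.
Addends have opposite signs, so signed overflow cannot occur.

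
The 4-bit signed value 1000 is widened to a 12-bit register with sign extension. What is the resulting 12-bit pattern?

MSB of 1000 is 1; replicate it into the new high bits.
11111111|1000 → 111111111000 (still -8).

111111111000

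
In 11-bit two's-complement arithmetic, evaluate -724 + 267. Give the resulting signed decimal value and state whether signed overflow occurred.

-724 → 10100101100
267 → 00100001011
  10100101100
+ 00100001011
= 11000110111
Result 11000110111: MSB = 1 → 1591 − 2048 = -457.
Addends have opposite signs, so signed overflow cannot occur.

-457; no overflow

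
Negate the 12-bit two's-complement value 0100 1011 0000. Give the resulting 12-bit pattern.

Invert: 101101001111. Add 1: 101101010000.
Check: 010010110000 = 1200, 101101010000 = -1200.

101101010000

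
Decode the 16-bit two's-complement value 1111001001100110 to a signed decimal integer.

MSB is 1, so the value is negative.
Unsigned reading: 62054. Subtract 2^16 = 65536: 62054 − 65536 = -3482.

-3482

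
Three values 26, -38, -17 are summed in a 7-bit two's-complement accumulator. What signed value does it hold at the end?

26 + (-38) = -12 (1110100)
-12 + (-17) = -29 (1100011)

-29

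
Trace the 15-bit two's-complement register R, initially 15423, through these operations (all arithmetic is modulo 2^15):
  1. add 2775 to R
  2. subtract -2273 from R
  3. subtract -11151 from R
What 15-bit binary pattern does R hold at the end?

Start: R = 15423 = 011110000111111.
R = 15423 + 2775 = 18198; wraps to -14570 = 100011100010110
R = -14570 − (-2273) = -12297 = 100111111110111
R = -12297 − (-11151) = -1146 = 111101110000110

111101110000110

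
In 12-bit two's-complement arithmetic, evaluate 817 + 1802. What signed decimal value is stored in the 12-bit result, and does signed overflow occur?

817 → 001100110001
1802 → 011100001010
  001100110001
+ 011100001010
= 101000111011
Result 101000111011: MSB = 1 → 2619 − 4096 = -1477.
Both addends are non-negative but the stored result is negative: signed overflow. The true value 817 + 1802 = 2619 lies outside [-2048, 2047].

-1477; overflow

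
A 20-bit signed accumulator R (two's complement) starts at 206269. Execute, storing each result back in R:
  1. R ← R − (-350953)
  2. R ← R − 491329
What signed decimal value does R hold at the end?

Start: R = 206269 = 00110010010110111101.
R = 206269 − (-350953) = 557222; wraps to -491354 = 10001000000010100110
R = -491354 − 491329 = -982683; wraps to 65893 = 00010000000101100101

65893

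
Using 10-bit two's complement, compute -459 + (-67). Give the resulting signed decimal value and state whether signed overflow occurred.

498; overflow

-459 → 1000110101
-67 → 1110111101
  1000110101
+ 1110111101
= 0111110010  (discard carry-out 1)
Result 0111110010: MSB = 0 → value 498.
Both addends are negative but the stored result is non-negative: signed overflow. The true value -459 + (-67) = -526 lies outside [-512, 511].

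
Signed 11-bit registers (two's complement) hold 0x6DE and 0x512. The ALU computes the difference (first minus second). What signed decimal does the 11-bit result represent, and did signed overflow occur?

460; no overflow

0x6DE = 11011011110 = -290 (signed)
0x512 = 10100010010 = -750 (signed)
Subtract via negate-and-add: invert 10100010010 + 1 = 01011101110 (i.e. 750).
  11011011110
+ 01011101110
= 00111001100  (discard carry-out 1)
Result 00111001100: MSB = 0 → value 460.
Addends (after negating the subtrahend) have opposite signs, so signed overflow cannot occur.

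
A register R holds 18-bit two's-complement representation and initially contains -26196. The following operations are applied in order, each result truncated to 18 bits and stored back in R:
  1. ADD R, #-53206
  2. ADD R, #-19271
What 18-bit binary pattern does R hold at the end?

100111111010001111

Start: R = -26196 = 111001100110101100.
R = -26196 + (-53206) = -79402 = 101100100111010110
R = -79402 + (-19271) = -98673 = 100111111010001111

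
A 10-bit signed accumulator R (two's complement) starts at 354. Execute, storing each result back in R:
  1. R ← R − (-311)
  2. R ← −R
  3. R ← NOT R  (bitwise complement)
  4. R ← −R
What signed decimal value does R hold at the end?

360

Start: R = 354 = 0101100010.
R = 354 − (-311) = 665; wraps to -359 = 1010011001
R = −(-359) = 359 = 0101100111
R = NOT 0101100111 = 1010011000 = -360
R = −(-360) = 360 = 0101101000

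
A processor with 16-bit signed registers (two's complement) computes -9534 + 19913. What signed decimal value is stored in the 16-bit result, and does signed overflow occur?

10379; no overflow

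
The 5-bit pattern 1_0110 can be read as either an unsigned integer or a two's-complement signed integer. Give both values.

Unsigned: 10110 = 22.
Signed: MSB=1 → 22 − 32 = -10.

unsigned = 22, signed = -10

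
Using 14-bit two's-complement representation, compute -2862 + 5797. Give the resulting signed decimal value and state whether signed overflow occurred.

2935; no overflow

-2862 → 11010011010010
5797 → 01011010100101
  11010011010010
+ 01011010100101
= 00101101110111  (discard carry-out 1)
Result 00101101110111: MSB = 0 → value 2935.
Addends have opposite signs, so signed overflow cannot occur.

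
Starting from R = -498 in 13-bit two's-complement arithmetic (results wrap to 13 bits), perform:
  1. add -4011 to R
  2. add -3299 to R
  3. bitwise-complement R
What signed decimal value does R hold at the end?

-385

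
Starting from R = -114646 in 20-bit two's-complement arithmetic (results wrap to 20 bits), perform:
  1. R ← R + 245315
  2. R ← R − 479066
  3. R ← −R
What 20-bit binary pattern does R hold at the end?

01010101000011101101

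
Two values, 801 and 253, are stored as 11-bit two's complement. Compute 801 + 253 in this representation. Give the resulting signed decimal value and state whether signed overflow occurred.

801 → 01100100001
253 → 00011111101
  01100100001
+ 00011111101
= 10000011110
Result 10000011110: MSB = 1 → 1054 − 2048 = -994.
Both addends are non-negative but the stored result is negative: signed overflow. The true value 801 + 253 = 1054 lies outside [-1024, 1023].

-994; overflow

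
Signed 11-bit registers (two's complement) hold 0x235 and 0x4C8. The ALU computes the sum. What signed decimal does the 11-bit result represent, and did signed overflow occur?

0x235 = 01000110101 = 565 (signed)
0x4C8 = 10011001000 = -824 (signed)
  01000110101
+ 10011001000
= 11011111101
Result 11011111101: MSB = 1 → 1789 − 2048 = -259.
Addends have opposite signs, so signed overflow cannot occur.

-259; no overflow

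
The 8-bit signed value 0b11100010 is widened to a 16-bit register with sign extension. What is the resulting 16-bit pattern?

MSB of 11100010 is 1; replicate it into the new high bits.
11111111|11100010 → 1111111111100010 (still -30).

1111111111100010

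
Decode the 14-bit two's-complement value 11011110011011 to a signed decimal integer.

MSB is 1, so the value is negative.
Unsigned reading: 14235. Subtract 2^14 = 16384: 14235 − 16384 = -2149.

-2149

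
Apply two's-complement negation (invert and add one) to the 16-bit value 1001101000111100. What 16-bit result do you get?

Invert: 0110010111000011. Add 1: 0110010111000100.
Check: 1001101000111100 = -26052, 0110010111000100 = 26052.

0110010111000100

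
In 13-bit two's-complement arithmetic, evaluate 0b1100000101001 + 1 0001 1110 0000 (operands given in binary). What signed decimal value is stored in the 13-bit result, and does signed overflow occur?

2569; overflow

0b1100000101001 → 1100000101001 = -2007 (signed)
1 0001 1110 0000 → 1000111100000 = -3616 (signed)
  1100000101001
+ 1000111100000
= 0101000001001  (discard carry-out 1)
Result 0101000001001: MSB = 0 → value 2569.
Both addends are negative but the stored result is non-negative: signed overflow. The true value -2007 + (-3616) = -5623 lies outside [-4096, 4095].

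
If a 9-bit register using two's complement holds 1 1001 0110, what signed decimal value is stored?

-106

MSB is 1, so the value is negative.
Unsigned reading: 406. Subtract 2^9 = 512: 406 − 512 = -106.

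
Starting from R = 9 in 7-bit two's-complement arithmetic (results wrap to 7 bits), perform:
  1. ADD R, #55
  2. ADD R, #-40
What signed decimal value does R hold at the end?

24

Start: R = 9 = 0001001.
R = 9 + 55 = 64; wraps to -64 = 1000000
R = -64 + (-40) = -104; wraps to 24 = 0011000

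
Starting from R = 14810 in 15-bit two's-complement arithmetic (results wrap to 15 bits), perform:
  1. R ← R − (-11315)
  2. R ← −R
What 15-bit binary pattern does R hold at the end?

Start: R = 14810 = 011100111011010.
R = 14810 − (-11315) = 26125; wraps to -6643 = 110011000001101
R = −(-6643) = 6643 = 001100111110011

001100111110011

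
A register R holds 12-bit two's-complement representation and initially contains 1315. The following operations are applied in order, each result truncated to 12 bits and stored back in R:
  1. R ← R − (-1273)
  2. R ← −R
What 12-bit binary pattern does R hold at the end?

010111100100

Start: R = 1315 = 010100100011.
R = 1315 − (-1273) = 2588; wraps to -1508 = 101000011100
R = −(-1508) = 1508 = 010111100100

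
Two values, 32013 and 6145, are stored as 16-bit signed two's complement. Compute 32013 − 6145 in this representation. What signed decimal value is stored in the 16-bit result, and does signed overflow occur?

25868; no overflow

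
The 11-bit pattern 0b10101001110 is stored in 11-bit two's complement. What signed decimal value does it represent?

MSB is 1, so the value is negative.
Unsigned reading: 1358. Subtract 2^11 = 2048: 1358 − 2048 = -690.

-690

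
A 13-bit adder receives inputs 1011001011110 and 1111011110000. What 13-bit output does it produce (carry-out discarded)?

1010101001110

  1011001011110
+ 1111011110000
= 1010101001110  (discard carry-out 1)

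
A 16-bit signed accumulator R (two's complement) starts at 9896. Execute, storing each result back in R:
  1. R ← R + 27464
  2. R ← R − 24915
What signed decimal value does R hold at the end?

12445

Start: R = 9896 = 0010011010101000.
R = 9896 + 27464 = 37360; wraps to -28176 = 1001000111110000
R = -28176 − 24915 = -53091; wraps to 12445 = 0011000010011101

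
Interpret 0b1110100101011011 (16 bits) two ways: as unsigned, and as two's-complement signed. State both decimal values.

unsigned = 59739, signed = -5797

Unsigned: 1110100101011011 = 59739.
Signed: MSB=1 → 59739 − 65536 = -5797.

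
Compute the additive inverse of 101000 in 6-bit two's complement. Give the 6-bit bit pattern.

Invert: 010111. Add 1: 011000.

011000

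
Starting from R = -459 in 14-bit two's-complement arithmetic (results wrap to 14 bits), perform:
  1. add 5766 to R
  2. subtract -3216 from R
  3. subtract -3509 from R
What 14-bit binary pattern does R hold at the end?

10111100000000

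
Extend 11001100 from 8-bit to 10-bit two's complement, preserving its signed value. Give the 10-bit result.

MSB of 11001100 is 1; replicate it into the new high bits.
11|11001100 → 1111001100 (still -52).

1111001100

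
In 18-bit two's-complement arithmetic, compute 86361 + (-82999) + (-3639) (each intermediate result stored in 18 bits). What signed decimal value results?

-277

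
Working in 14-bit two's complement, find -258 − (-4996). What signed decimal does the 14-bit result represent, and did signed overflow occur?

4738; no overflow

-258 → 11111011111110
-4996 → 10110001111100
Subtract via negate-and-add: invert 10110001111100 + 1 = 01001110000100 (i.e. 4996).
  11111011111110
+ 01001110000100
= 01001010000010  (discard carry-out 1)
Result 01001010000010: MSB = 0 → value 4738.
Addends (after negating the subtrahend) have opposite signs, so signed overflow cannot occur.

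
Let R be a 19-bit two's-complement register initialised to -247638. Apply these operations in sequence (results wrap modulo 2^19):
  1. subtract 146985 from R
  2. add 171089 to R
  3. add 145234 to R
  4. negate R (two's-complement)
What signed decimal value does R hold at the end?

78300

Start: R = -247638 = 1000011100010101010.
R = -247638 − 146985 = -394623; wraps to 129665 = 0011111101010000001
R = 129665 + 171089 = 300754; wraps to -223534 = 1001001011011010010
R = -223534 + 145234 = -78300 = 1101100111000100100
R = −(-78300) = 78300 = 0010011000111011100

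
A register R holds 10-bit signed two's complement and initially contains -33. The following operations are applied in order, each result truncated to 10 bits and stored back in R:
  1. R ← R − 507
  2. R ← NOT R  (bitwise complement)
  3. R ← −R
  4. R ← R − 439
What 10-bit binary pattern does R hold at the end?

Start: R = -33 = 1111011111.
R = -33 − 507 = -540; wraps to 484 = 0111100100
R = NOT 0111100100 = 1000011011 = -485
R = −(-485) = 485 = 0111100101
R = 485 − 439 = 46 = 0000101110

0000101110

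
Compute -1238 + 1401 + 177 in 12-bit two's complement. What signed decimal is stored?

340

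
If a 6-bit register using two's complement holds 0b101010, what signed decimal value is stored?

-22

MSB is 1, so the value is negative.
Unsigned reading: 42. Subtract 2^6 = 64: 42 − 64 = -22.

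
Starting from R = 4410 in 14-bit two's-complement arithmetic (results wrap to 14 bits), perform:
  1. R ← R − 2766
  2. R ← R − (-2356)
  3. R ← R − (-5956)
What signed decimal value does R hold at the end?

Start: R = 4410 = 01000100111010.
R = 4410 − 2766 = 1644 = 00011001101100
R = 1644 − (-2356) = 4000 = 00111110100000
R = 4000 − (-5956) = 9956; wraps to -6428 = 10011011100100

-6428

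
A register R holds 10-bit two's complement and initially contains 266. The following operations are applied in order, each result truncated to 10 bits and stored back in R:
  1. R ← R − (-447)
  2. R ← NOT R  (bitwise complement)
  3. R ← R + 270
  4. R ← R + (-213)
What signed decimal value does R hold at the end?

Start: R = 266 = 0100001010.
R = 266 − (-447) = 713; wraps to -311 = 1011001001
R = NOT 1011001001 = 0100110110 = 310
R = 310 + 270 = 580; wraps to -444 = 1001000100
R = -444 + (-213) = -657; wraps to 367 = 0101101111

367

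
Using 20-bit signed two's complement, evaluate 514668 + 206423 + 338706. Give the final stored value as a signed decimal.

11221

514668 + 206423 = 721091 → wraps to -327485 (10110000000011000011)
-327485 + 338706 = 11221 (00000010101111010101)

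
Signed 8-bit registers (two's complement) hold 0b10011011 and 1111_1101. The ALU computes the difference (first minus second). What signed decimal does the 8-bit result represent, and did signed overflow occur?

-98; no overflow

0b10011011 → 10011011 = -101 (signed)
1111_1101 → 11111101 = -3 (signed)
Subtract via negate-and-add: invert 11111101 + 1 = 00000011 (i.e. 3).
  10011011
+ 00000011
= 10011110
Result 10011110: MSB = 1 → 158 − 256 = -98.
Addends (after negating the subtrahend) have opposite signs, so signed overflow cannot occur.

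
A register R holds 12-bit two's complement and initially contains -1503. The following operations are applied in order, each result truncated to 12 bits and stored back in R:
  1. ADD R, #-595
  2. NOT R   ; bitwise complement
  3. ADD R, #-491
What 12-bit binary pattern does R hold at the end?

Start: R = -1503 = 101000100001.
R = -1503 + (-595) = -2098; wraps to 1998 = 011111001110
R = NOT 011111001110 = 100000110001 = -1999
R = -1999 + (-491) = -2490; wraps to 1606 = 011001000110

011001000110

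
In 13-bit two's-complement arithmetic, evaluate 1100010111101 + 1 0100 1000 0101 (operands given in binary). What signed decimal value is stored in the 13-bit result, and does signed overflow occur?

3394; overflow

1100010111101 = -1859 (signed)
1 0100 1000 0101 → 1010010000101 = -2939 (signed)
  1100010111101
+ 1010010000101
= 0110101000010  (discard carry-out 1)
Result 0110101000010: MSB = 0 → value 3394.
Both addends are negative but the stored result is non-negative: signed overflow. The true value -1859 + (-2939) = -4798 lies outside [-4096, 4095].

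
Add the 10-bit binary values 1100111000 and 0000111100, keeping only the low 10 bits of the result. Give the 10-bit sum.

  1100111000
+ 0000111100
= 1101110100

1101110100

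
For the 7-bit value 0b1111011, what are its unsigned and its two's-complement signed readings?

unsigned = 123, signed = -5

Unsigned: 1111011 = 123.
Signed: MSB=1 → 123 − 128 = -5.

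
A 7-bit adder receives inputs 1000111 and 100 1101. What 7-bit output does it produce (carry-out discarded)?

0010100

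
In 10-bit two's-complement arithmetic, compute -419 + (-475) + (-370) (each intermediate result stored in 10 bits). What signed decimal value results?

-240

-419 + (-475) = -894 → wraps to 130 (0010000010)
130 + (-370) = -240 (1100010000)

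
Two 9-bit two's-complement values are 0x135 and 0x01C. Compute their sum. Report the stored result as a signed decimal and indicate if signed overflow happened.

-175; no overflow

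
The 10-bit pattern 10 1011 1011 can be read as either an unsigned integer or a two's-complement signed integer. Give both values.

Unsigned: 1010111011 = 699.
Signed: MSB=1 → 699 − 1024 = -325.

unsigned = 699, signed = -325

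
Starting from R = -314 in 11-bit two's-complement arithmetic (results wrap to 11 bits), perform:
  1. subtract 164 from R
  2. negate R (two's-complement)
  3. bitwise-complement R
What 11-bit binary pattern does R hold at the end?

11000100001

Start: R = -314 = 11011000110.
R = -314 − 164 = -478 = 11000100010
R = −(-478) = 478 = 00111011110
R = NOT 00111011110 = 11000100001 = -479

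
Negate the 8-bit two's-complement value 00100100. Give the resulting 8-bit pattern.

11011100

Invert: 11011011. Add 1: 11011100.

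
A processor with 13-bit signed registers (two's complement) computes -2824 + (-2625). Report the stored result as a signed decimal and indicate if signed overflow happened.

2743; overflow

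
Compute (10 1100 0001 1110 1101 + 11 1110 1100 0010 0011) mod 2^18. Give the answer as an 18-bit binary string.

101010111000010000

  101100000111101101
+ 111110110000100011
= 101010111000010000  (discard carry-out 1)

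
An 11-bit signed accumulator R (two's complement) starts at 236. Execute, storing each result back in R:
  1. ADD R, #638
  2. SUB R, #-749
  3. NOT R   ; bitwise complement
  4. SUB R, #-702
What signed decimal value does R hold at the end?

-922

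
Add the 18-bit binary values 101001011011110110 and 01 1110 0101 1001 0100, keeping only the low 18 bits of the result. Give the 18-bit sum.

  101001011011110110
+ 011110010110010100
= 000111110010001010  (discard carry-out 1)

000111110010001010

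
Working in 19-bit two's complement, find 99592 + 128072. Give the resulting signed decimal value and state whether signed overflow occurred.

99592 → 0011000010100001000
128072 → 0011111010001001000
  0011000010100001000
+ 0011111010001001000
= 0110111100101010000
Result 0110111100101010000: MSB = 0 → value 227664.
Both addends are non-negative and so is the stored result: no signed overflow.

227664; no overflow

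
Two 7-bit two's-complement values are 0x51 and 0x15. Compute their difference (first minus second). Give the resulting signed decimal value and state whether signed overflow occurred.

60; overflow

0x51 = 1010001 = -47 (signed)
0x15 = 0010101 = 21 (signed)
Subtract via negate-and-add: invert 0010101 + 1 = 1101011 (i.e. -21).
  1010001
+ 1101011
= 0111100  (discard carry-out 1)
Result 0111100: MSB = 0 → value 60.
Both addends (after negating the subtrahend) are negative but the stored result is non-negative: signed overflow. The true value -47 − 21 = -68 lies outside [-64, 63].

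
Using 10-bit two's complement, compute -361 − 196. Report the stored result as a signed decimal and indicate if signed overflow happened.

467; overflow

-361 → 1010010111
196 → 0011000100
Subtract via negate-and-add: invert 0011000100 + 1 = 1100111100 (i.e. -196).
  1010010111
+ 1100111100
= 0111010011  (discard carry-out 1)
Result 0111010011: MSB = 0 → value 467.
Both addends (after negating the subtrahend) are negative but the stored result is non-negative: signed overflow. The true value -361 − 196 = -557 lies outside [-512, 511].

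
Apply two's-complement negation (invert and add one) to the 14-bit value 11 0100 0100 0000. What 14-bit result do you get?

00101111000000

Invert: 00101110111111. Add 1: 00101111000000.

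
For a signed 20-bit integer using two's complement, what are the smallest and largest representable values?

min = -524288, max = 524287

Minimum: −2^19 = -524288.
Maximum: 2^19 − 1 = 524287.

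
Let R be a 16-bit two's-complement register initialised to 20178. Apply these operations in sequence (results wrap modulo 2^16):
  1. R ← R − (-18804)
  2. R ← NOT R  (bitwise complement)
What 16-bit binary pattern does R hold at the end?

0110011110111001

Start: R = 20178 = 0100111011010010.
R = 20178 − (-18804) = 38982; wraps to -26554 = 1001100001000110
R = NOT 1001100001000110 = 0110011110111001 = 26553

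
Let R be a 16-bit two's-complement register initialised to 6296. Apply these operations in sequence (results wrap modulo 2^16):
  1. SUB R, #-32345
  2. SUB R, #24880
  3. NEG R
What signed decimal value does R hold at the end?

Start: R = 6296 = 0001100010011000.
R = 6296 − (-32345) = 38641; wraps to -26895 = 1001011011110001
R = -26895 − 24880 = -51775; wraps to 13761 = 0011010111000001
R = −(13761) = -13761 = 1100101000111111

-13761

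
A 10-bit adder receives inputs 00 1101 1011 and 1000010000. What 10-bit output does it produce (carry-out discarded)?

1011101011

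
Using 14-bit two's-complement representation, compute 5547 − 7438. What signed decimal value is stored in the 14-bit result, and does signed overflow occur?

-1891; no overflow

5547 → 01010110101011
7438 → 01110100001110
Subtract via negate-and-add: invert 01110100001110 + 1 = 10001011110010 (i.e. -7438).
  01010110101011
+ 10001011110010
= 11100010011101
Result 11100010011101: MSB = 1 → 14493 − 16384 = -1891.
Addends (after negating the subtrahend) have opposite signs, so signed overflow cannot occur.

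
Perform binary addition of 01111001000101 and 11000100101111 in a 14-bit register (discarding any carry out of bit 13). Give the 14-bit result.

  01111001000101
+ 11000100101111
= 00111101110100  (discard carry-out 1)

00111101110100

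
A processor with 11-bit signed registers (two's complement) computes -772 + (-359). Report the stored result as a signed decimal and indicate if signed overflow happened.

-772 → 10011111100
-359 → 11010011001
  10011111100
+ 11010011001
= 01110010101  (discard carry-out 1)
Result 01110010101: MSB = 0 → value 917.
Both addends are negative but the stored result is non-negative: signed overflow. The true value -772 + (-359) = -1131 lies outside [-1024, 1023].

917; overflow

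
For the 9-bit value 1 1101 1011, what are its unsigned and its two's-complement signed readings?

Unsigned: 111011011 = 475.
Signed: MSB=1 → 475 − 512 = -37.

unsigned = 475, signed = -37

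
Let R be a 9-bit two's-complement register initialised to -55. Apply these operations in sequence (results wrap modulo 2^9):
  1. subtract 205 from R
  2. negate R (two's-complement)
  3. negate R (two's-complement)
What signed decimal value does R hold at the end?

252

Start: R = -55 = 111001001.
R = -55 − 205 = -260; wraps to 252 = 011111100
R = −(252) = -252 = 100000100
R = −(-252) = 252 = 011111100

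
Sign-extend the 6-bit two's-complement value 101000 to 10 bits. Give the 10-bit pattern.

MSB of 101000 is 1; replicate it into the new high bits.
1111|101000 → 1111101000 (still -24).

1111101000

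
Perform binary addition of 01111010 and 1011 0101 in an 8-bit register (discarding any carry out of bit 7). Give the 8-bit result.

00101111

  01111010
+ 10110101
= 00101111  (discard carry-out 1)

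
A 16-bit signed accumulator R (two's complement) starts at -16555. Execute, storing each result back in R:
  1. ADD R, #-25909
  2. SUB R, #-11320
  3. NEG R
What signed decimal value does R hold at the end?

31144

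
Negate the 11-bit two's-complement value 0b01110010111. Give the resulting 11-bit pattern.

Invert: 10001101000. Add 1: 10001101001.
Check: 01110010111 = 919, 10001101001 = -919.

10001101001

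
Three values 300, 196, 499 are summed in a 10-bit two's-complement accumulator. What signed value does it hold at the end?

300 + 196 = 496 (0111110000)
496 + 499 = 995 → wraps to -29 (1111100011)

-29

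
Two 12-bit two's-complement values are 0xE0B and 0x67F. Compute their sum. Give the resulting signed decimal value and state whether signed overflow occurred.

0xE0B = 111000001011 = -501 (signed)
0x67F = 011001111111 = 1663 (signed)
  111000001011
+ 011001111111
= 010010001010  (discard carry-out 1)
Result 010010001010: MSB = 0 → value 1162.
Addends have opposite signs, so signed overflow cannot occur.

1162; no overflow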